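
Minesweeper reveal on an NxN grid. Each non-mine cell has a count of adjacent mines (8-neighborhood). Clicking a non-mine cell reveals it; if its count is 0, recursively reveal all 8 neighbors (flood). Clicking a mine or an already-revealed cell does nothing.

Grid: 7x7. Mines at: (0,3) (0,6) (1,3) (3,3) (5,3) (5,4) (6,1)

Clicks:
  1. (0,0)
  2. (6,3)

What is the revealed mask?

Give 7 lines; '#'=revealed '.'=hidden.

Answer: ###....
###....
###....
###....
###....
###....
...#...

Derivation:
Click 1 (0,0) count=0: revealed 18 new [(0,0) (0,1) (0,2) (1,0) (1,1) (1,2) (2,0) (2,1) (2,2) (3,0) (3,1) (3,2) (4,0) (4,1) (4,2) (5,0) (5,1) (5,2)] -> total=18
Click 2 (6,3) count=2: revealed 1 new [(6,3)] -> total=19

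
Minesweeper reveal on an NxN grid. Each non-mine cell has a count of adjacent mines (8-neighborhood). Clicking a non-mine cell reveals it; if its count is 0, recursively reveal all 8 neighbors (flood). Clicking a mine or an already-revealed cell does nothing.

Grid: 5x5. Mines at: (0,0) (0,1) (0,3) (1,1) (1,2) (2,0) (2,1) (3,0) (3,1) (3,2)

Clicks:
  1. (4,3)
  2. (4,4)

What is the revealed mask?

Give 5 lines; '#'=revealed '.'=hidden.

Answer: .....
...##
...##
...##
...##

Derivation:
Click 1 (4,3) count=1: revealed 1 new [(4,3)] -> total=1
Click 2 (4,4) count=0: revealed 7 new [(1,3) (1,4) (2,3) (2,4) (3,3) (3,4) (4,4)] -> total=8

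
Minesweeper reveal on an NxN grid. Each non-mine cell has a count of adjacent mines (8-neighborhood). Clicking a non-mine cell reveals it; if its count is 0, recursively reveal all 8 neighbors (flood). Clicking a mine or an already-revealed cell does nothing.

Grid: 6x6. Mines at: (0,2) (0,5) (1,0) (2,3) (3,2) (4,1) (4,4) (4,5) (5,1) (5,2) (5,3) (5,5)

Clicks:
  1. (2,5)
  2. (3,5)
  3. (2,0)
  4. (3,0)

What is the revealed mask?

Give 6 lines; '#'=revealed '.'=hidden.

Click 1 (2,5) count=0: revealed 6 new [(1,4) (1,5) (2,4) (2,5) (3,4) (3,5)] -> total=6
Click 2 (3,5) count=2: revealed 0 new [(none)] -> total=6
Click 3 (2,0) count=1: revealed 1 new [(2,0)] -> total=7
Click 4 (3,0) count=1: revealed 1 new [(3,0)] -> total=8

Answer: ......
....##
#...##
#...##
......
......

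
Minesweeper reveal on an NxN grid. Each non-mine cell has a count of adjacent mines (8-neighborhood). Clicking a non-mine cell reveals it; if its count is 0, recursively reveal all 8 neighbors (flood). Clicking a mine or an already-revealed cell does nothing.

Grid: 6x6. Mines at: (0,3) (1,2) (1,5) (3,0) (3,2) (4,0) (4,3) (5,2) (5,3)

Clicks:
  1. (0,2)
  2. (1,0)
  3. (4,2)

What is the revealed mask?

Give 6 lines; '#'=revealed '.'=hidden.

Answer: ###...
##....
##....
......
..#...
......

Derivation:
Click 1 (0,2) count=2: revealed 1 new [(0,2)] -> total=1
Click 2 (1,0) count=0: revealed 6 new [(0,0) (0,1) (1,0) (1,1) (2,0) (2,1)] -> total=7
Click 3 (4,2) count=4: revealed 1 new [(4,2)] -> total=8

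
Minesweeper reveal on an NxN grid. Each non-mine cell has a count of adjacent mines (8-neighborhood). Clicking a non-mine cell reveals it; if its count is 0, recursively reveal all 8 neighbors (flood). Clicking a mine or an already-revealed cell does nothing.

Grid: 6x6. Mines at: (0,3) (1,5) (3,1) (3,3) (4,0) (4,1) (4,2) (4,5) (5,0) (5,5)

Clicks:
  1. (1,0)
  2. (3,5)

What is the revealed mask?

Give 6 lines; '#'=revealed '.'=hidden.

Answer: ###...
###...
###...
.....#
......
......

Derivation:
Click 1 (1,0) count=0: revealed 9 new [(0,0) (0,1) (0,2) (1,0) (1,1) (1,2) (2,0) (2,1) (2,2)] -> total=9
Click 2 (3,5) count=1: revealed 1 new [(3,5)] -> total=10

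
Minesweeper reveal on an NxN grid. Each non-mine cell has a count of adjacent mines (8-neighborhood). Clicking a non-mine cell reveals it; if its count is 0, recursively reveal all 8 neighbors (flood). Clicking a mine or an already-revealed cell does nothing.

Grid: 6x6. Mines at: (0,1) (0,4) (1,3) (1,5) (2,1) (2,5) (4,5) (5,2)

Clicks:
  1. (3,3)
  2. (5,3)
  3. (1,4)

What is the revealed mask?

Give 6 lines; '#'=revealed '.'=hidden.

Answer: ......
....#.
..###.
..###.
..###.
...#..

Derivation:
Click 1 (3,3) count=0: revealed 9 new [(2,2) (2,3) (2,4) (3,2) (3,3) (3,4) (4,2) (4,3) (4,4)] -> total=9
Click 2 (5,3) count=1: revealed 1 new [(5,3)] -> total=10
Click 3 (1,4) count=4: revealed 1 new [(1,4)] -> total=11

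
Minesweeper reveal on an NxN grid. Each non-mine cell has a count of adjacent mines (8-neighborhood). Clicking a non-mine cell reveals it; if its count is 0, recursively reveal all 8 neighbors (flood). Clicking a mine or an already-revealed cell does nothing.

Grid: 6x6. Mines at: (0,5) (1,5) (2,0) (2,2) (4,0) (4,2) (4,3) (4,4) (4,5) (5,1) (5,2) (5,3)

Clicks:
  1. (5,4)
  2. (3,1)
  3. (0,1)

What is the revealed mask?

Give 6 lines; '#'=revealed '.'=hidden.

Answer: #####.
#####.
......
.#....
......
....#.

Derivation:
Click 1 (5,4) count=4: revealed 1 new [(5,4)] -> total=1
Click 2 (3,1) count=4: revealed 1 new [(3,1)] -> total=2
Click 3 (0,1) count=0: revealed 10 new [(0,0) (0,1) (0,2) (0,3) (0,4) (1,0) (1,1) (1,2) (1,3) (1,4)] -> total=12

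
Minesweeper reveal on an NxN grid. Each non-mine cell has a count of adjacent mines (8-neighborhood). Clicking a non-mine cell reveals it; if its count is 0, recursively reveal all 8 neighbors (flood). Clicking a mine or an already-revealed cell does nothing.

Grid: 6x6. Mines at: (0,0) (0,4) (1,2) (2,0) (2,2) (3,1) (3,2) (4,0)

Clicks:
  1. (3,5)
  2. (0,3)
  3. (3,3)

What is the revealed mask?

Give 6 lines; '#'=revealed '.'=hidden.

Answer: ...#..
...###
...###
...###
.#####
.#####

Derivation:
Click 1 (3,5) count=0: revealed 19 new [(1,3) (1,4) (1,5) (2,3) (2,4) (2,5) (3,3) (3,4) (3,5) (4,1) (4,2) (4,3) (4,4) (4,5) (5,1) (5,2) (5,3) (5,4) (5,5)] -> total=19
Click 2 (0,3) count=2: revealed 1 new [(0,3)] -> total=20
Click 3 (3,3) count=2: revealed 0 new [(none)] -> total=20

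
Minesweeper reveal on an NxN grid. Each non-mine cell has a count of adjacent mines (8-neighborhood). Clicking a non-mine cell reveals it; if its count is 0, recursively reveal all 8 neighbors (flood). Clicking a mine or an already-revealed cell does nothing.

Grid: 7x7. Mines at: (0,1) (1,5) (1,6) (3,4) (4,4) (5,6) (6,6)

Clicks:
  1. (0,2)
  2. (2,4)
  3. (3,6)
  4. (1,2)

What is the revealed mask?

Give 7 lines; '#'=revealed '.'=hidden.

Click 1 (0,2) count=1: revealed 1 new [(0,2)] -> total=1
Click 2 (2,4) count=2: revealed 1 new [(2,4)] -> total=2
Click 3 (3,6) count=0: revealed 6 new [(2,5) (2,6) (3,5) (3,6) (4,5) (4,6)] -> total=8
Click 4 (1,2) count=1: revealed 1 new [(1,2)] -> total=9

Answer: ..#....
..#....
....###
.....##
.....##
.......
.......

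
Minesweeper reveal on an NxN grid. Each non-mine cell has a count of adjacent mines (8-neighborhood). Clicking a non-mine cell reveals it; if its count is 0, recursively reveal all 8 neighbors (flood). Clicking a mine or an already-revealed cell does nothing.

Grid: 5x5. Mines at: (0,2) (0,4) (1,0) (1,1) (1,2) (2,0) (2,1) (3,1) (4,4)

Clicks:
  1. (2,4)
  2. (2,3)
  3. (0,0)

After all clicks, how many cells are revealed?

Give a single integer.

Click 1 (2,4) count=0: revealed 6 new [(1,3) (1,4) (2,3) (2,4) (3,3) (3,4)] -> total=6
Click 2 (2,3) count=1: revealed 0 new [(none)] -> total=6
Click 3 (0,0) count=2: revealed 1 new [(0,0)] -> total=7

Answer: 7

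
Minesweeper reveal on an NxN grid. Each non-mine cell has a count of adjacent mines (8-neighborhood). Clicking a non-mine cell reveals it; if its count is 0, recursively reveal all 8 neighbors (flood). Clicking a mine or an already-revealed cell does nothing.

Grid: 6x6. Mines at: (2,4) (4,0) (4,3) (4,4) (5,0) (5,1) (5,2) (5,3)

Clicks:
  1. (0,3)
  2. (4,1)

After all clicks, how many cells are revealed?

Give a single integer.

Click 1 (0,3) count=0: revealed 20 new [(0,0) (0,1) (0,2) (0,3) (0,4) (0,5) (1,0) (1,1) (1,2) (1,3) (1,4) (1,5) (2,0) (2,1) (2,2) (2,3) (3,0) (3,1) (3,2) (3,3)] -> total=20
Click 2 (4,1) count=4: revealed 1 new [(4,1)] -> total=21

Answer: 21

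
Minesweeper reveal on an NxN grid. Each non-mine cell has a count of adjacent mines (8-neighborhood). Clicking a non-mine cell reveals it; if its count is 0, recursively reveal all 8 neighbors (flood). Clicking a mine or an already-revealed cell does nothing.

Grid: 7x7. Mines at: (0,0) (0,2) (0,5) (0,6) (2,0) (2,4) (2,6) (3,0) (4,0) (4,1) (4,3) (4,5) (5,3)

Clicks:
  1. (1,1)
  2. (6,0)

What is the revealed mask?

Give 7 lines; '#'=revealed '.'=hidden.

Answer: .......
.#.....
.......
.......
.......
###....
###....

Derivation:
Click 1 (1,1) count=3: revealed 1 new [(1,1)] -> total=1
Click 2 (6,0) count=0: revealed 6 new [(5,0) (5,1) (5,2) (6,0) (6,1) (6,2)] -> total=7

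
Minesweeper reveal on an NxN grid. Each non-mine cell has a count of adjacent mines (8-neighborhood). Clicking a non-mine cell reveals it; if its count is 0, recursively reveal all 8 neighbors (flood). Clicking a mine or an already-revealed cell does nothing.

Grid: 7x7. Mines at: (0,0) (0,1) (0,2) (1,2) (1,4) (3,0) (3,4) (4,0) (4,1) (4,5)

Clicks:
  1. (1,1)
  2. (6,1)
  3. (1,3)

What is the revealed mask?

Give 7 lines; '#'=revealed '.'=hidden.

Answer: .......
.#.#...
.......
.......
..###..
#######
#######

Derivation:
Click 1 (1,1) count=4: revealed 1 new [(1,1)] -> total=1
Click 2 (6,1) count=0: revealed 17 new [(4,2) (4,3) (4,4) (5,0) (5,1) (5,2) (5,3) (5,4) (5,5) (5,6) (6,0) (6,1) (6,2) (6,3) (6,4) (6,5) (6,6)] -> total=18
Click 3 (1,3) count=3: revealed 1 new [(1,3)] -> total=19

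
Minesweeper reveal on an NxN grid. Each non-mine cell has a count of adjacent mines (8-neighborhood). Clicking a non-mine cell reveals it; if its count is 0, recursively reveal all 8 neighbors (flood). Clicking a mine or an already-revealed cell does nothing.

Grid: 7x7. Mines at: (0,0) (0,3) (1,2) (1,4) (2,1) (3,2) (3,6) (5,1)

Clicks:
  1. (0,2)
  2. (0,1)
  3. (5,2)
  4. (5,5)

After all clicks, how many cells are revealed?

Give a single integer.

Answer: 23

Derivation:
Click 1 (0,2) count=2: revealed 1 new [(0,2)] -> total=1
Click 2 (0,1) count=2: revealed 1 new [(0,1)] -> total=2
Click 3 (5,2) count=1: revealed 1 new [(5,2)] -> total=3
Click 4 (5,5) count=0: revealed 20 new [(2,3) (2,4) (2,5) (3,3) (3,4) (3,5) (4,2) (4,3) (4,4) (4,5) (4,6) (5,3) (5,4) (5,5) (5,6) (6,2) (6,3) (6,4) (6,5) (6,6)] -> total=23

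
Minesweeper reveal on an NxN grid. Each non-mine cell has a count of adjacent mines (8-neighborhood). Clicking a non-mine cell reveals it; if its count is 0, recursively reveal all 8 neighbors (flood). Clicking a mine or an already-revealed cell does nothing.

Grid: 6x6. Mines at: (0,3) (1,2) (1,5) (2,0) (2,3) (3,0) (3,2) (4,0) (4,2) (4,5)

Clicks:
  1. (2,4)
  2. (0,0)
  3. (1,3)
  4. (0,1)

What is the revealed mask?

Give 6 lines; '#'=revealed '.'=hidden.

Click 1 (2,4) count=2: revealed 1 new [(2,4)] -> total=1
Click 2 (0,0) count=0: revealed 4 new [(0,0) (0,1) (1,0) (1,1)] -> total=5
Click 3 (1,3) count=3: revealed 1 new [(1,3)] -> total=6
Click 4 (0,1) count=1: revealed 0 new [(none)] -> total=6

Answer: ##....
##.#..
....#.
......
......
......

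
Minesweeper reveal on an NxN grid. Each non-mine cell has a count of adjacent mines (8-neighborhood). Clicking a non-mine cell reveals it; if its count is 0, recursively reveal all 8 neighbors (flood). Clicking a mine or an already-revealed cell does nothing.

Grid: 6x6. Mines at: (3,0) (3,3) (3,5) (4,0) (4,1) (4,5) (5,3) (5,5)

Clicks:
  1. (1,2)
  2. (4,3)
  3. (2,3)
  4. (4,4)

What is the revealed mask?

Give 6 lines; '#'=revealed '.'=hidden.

Answer: ######
######
######
......
...##.
......

Derivation:
Click 1 (1,2) count=0: revealed 18 new [(0,0) (0,1) (0,2) (0,3) (0,4) (0,5) (1,0) (1,1) (1,2) (1,3) (1,4) (1,5) (2,0) (2,1) (2,2) (2,3) (2,4) (2,5)] -> total=18
Click 2 (4,3) count=2: revealed 1 new [(4,3)] -> total=19
Click 3 (2,3) count=1: revealed 0 new [(none)] -> total=19
Click 4 (4,4) count=5: revealed 1 new [(4,4)] -> total=20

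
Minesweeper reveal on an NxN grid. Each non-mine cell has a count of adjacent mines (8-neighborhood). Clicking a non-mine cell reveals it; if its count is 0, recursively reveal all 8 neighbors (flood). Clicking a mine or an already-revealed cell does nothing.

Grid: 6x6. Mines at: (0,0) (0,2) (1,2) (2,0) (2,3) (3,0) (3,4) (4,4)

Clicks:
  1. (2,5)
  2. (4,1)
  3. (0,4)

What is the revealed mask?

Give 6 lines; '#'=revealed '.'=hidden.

Answer: ...###
...###
....##
......
.#....
......

Derivation:
Click 1 (2,5) count=1: revealed 1 new [(2,5)] -> total=1
Click 2 (4,1) count=1: revealed 1 new [(4,1)] -> total=2
Click 3 (0,4) count=0: revealed 7 new [(0,3) (0,4) (0,5) (1,3) (1,4) (1,5) (2,4)] -> total=9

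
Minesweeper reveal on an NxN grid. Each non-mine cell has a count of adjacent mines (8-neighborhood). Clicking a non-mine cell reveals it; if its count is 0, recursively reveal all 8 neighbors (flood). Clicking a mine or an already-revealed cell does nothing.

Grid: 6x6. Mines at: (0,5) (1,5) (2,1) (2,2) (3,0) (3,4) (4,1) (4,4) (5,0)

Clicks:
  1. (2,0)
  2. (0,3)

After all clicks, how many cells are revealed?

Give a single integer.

Answer: 11

Derivation:
Click 1 (2,0) count=2: revealed 1 new [(2,0)] -> total=1
Click 2 (0,3) count=0: revealed 10 new [(0,0) (0,1) (0,2) (0,3) (0,4) (1,0) (1,1) (1,2) (1,3) (1,4)] -> total=11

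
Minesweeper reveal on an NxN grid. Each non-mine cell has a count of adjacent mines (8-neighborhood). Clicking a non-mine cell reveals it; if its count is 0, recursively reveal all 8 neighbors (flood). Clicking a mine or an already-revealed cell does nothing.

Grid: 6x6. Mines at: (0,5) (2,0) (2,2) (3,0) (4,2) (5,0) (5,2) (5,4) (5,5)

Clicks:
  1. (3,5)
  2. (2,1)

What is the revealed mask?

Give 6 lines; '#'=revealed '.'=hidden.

Answer: ......
...###
.#.###
...###
...###
......

Derivation:
Click 1 (3,5) count=0: revealed 12 new [(1,3) (1,4) (1,5) (2,3) (2,4) (2,5) (3,3) (3,4) (3,5) (4,3) (4,4) (4,5)] -> total=12
Click 2 (2,1) count=3: revealed 1 new [(2,1)] -> total=13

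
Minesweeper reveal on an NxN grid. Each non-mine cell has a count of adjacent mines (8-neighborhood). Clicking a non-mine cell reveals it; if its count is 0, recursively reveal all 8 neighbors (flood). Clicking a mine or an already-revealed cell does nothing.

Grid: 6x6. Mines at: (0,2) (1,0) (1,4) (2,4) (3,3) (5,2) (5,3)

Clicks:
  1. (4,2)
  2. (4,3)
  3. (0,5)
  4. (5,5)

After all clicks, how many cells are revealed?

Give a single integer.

Click 1 (4,2) count=3: revealed 1 new [(4,2)] -> total=1
Click 2 (4,3) count=3: revealed 1 new [(4,3)] -> total=2
Click 3 (0,5) count=1: revealed 1 new [(0,5)] -> total=3
Click 4 (5,5) count=0: revealed 6 new [(3,4) (3,5) (4,4) (4,5) (5,4) (5,5)] -> total=9

Answer: 9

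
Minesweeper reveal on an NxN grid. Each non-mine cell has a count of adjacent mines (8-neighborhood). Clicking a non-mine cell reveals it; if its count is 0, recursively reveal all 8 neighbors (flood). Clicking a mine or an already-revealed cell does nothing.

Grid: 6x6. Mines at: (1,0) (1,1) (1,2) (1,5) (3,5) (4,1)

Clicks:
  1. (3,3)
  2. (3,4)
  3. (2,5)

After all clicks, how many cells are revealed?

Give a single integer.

Click 1 (3,3) count=0: revealed 14 new [(2,2) (2,3) (2,4) (3,2) (3,3) (3,4) (4,2) (4,3) (4,4) (4,5) (5,2) (5,3) (5,4) (5,5)] -> total=14
Click 2 (3,4) count=1: revealed 0 new [(none)] -> total=14
Click 3 (2,5) count=2: revealed 1 new [(2,5)] -> total=15

Answer: 15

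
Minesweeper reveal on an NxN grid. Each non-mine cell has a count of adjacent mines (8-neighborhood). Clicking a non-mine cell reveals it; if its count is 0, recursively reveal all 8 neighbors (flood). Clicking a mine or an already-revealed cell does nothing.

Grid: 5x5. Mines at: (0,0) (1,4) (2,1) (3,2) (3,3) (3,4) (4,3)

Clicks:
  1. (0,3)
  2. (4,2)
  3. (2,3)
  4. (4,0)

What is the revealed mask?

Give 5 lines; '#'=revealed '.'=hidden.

Answer: ...#.
.....
...#.
##...
###..

Derivation:
Click 1 (0,3) count=1: revealed 1 new [(0,3)] -> total=1
Click 2 (4,2) count=3: revealed 1 new [(4,2)] -> total=2
Click 3 (2,3) count=4: revealed 1 new [(2,3)] -> total=3
Click 4 (4,0) count=0: revealed 4 new [(3,0) (3,1) (4,0) (4,1)] -> total=7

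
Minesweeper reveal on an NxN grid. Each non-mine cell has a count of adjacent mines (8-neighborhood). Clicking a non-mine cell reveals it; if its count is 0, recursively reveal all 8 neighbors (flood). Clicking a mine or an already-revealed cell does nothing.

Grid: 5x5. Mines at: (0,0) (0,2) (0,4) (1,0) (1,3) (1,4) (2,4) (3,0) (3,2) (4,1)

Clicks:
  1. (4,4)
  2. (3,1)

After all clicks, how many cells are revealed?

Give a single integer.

Click 1 (4,4) count=0: revealed 4 new [(3,3) (3,4) (4,3) (4,4)] -> total=4
Click 2 (3,1) count=3: revealed 1 new [(3,1)] -> total=5

Answer: 5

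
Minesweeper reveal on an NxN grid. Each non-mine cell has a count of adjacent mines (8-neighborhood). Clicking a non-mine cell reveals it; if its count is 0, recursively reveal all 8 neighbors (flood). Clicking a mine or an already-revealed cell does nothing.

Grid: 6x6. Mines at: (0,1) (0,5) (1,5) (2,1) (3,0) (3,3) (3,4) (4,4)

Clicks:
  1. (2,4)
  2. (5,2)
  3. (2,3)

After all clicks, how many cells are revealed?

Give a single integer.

Answer: 10

Derivation:
Click 1 (2,4) count=3: revealed 1 new [(2,4)] -> total=1
Click 2 (5,2) count=0: revealed 8 new [(4,0) (4,1) (4,2) (4,3) (5,0) (5,1) (5,2) (5,3)] -> total=9
Click 3 (2,3) count=2: revealed 1 new [(2,3)] -> total=10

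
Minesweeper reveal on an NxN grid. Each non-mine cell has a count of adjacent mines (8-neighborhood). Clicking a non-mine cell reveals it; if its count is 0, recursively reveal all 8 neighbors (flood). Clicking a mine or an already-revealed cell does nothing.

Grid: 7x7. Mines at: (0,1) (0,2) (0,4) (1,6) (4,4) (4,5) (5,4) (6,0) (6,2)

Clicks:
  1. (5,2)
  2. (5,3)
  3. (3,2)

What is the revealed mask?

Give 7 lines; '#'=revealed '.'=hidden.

Answer: .......
######.
######.
######.
####...
####...
.......

Derivation:
Click 1 (5,2) count=1: revealed 1 new [(5,2)] -> total=1
Click 2 (5,3) count=3: revealed 1 new [(5,3)] -> total=2
Click 3 (3,2) count=0: revealed 24 new [(1,0) (1,1) (1,2) (1,3) (1,4) (1,5) (2,0) (2,1) (2,2) (2,3) (2,4) (2,5) (3,0) (3,1) (3,2) (3,3) (3,4) (3,5) (4,0) (4,1) (4,2) (4,3) (5,0) (5,1)] -> total=26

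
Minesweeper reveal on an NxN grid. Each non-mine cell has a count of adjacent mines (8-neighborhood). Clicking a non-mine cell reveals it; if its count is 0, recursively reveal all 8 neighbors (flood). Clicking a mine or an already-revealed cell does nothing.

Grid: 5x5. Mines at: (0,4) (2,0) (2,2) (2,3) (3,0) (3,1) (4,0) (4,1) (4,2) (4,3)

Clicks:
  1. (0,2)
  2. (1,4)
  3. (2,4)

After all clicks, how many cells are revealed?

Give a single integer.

Click 1 (0,2) count=0: revealed 8 new [(0,0) (0,1) (0,2) (0,3) (1,0) (1,1) (1,2) (1,3)] -> total=8
Click 2 (1,4) count=2: revealed 1 new [(1,4)] -> total=9
Click 3 (2,4) count=1: revealed 1 new [(2,4)] -> total=10

Answer: 10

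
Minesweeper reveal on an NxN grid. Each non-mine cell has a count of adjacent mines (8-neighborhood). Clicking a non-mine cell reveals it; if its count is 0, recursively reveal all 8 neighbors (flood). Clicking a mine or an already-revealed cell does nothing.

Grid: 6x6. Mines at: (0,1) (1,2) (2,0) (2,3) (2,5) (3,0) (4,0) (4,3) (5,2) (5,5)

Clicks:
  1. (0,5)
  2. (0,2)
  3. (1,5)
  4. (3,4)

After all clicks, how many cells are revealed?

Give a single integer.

Answer: 8

Derivation:
Click 1 (0,5) count=0: revealed 6 new [(0,3) (0,4) (0,5) (1,3) (1,4) (1,5)] -> total=6
Click 2 (0,2) count=2: revealed 1 new [(0,2)] -> total=7
Click 3 (1,5) count=1: revealed 0 new [(none)] -> total=7
Click 4 (3,4) count=3: revealed 1 new [(3,4)] -> total=8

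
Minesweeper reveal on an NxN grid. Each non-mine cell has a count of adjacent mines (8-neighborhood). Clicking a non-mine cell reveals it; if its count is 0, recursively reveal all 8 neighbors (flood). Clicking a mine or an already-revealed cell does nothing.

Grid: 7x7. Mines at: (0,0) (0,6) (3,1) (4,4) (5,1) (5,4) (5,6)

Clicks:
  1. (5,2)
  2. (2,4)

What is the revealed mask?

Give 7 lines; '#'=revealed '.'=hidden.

Click 1 (5,2) count=1: revealed 1 new [(5,2)] -> total=1
Click 2 (2,4) count=0: revealed 24 new [(0,1) (0,2) (0,3) (0,4) (0,5) (1,1) (1,2) (1,3) (1,4) (1,5) (1,6) (2,1) (2,2) (2,3) (2,4) (2,5) (2,6) (3,2) (3,3) (3,4) (3,5) (3,6) (4,5) (4,6)] -> total=25

Answer: .#####.
.######
.######
..#####
.....##
..#....
.......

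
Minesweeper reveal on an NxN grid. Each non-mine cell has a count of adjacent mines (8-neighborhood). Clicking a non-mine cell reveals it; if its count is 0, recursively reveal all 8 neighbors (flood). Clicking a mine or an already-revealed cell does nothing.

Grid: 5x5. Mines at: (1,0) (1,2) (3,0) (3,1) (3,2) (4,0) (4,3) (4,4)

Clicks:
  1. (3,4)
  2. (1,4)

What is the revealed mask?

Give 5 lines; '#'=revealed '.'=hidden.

Answer: ...##
...##
...##
...##
.....

Derivation:
Click 1 (3,4) count=2: revealed 1 new [(3,4)] -> total=1
Click 2 (1,4) count=0: revealed 7 new [(0,3) (0,4) (1,3) (1,4) (2,3) (2,4) (3,3)] -> total=8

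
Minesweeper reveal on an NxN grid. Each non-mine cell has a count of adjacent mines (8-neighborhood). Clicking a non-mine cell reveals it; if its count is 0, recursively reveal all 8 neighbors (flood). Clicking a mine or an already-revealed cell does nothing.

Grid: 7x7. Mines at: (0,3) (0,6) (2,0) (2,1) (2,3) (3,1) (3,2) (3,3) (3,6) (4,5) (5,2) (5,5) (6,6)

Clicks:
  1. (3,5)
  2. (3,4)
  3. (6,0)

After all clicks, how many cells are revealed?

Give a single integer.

Answer: 8

Derivation:
Click 1 (3,5) count=2: revealed 1 new [(3,5)] -> total=1
Click 2 (3,4) count=3: revealed 1 new [(3,4)] -> total=2
Click 3 (6,0) count=0: revealed 6 new [(4,0) (4,1) (5,0) (5,1) (6,0) (6,1)] -> total=8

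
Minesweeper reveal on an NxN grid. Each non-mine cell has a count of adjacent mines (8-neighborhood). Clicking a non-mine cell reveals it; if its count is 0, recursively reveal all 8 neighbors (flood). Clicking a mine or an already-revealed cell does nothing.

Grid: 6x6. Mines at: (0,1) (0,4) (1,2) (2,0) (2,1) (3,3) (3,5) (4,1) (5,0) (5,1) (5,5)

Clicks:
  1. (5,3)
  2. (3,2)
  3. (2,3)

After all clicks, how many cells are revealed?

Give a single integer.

Answer: 8

Derivation:
Click 1 (5,3) count=0: revealed 6 new [(4,2) (4,3) (4,4) (5,2) (5,3) (5,4)] -> total=6
Click 2 (3,2) count=3: revealed 1 new [(3,2)] -> total=7
Click 3 (2,3) count=2: revealed 1 new [(2,3)] -> total=8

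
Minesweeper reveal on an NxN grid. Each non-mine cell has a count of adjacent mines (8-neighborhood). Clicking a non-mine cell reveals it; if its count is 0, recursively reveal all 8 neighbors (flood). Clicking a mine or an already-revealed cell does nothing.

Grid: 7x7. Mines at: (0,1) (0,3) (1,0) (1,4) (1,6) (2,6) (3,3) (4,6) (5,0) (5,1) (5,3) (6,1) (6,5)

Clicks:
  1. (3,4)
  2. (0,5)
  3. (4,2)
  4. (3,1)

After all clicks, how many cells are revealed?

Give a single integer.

Answer: 11

Derivation:
Click 1 (3,4) count=1: revealed 1 new [(3,4)] -> total=1
Click 2 (0,5) count=2: revealed 1 new [(0,5)] -> total=2
Click 3 (4,2) count=3: revealed 1 new [(4,2)] -> total=3
Click 4 (3,1) count=0: revealed 8 new [(2,0) (2,1) (2,2) (3,0) (3,1) (3,2) (4,0) (4,1)] -> total=11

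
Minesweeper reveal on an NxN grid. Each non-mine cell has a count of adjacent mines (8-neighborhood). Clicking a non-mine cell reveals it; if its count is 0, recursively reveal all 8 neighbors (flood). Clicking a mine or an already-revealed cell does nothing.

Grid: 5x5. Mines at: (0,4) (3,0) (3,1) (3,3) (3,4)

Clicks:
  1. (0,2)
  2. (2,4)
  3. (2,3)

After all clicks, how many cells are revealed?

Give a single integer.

Answer: 13

Derivation:
Click 1 (0,2) count=0: revealed 12 new [(0,0) (0,1) (0,2) (0,3) (1,0) (1,1) (1,2) (1,3) (2,0) (2,1) (2,2) (2,3)] -> total=12
Click 2 (2,4) count=2: revealed 1 new [(2,4)] -> total=13
Click 3 (2,3) count=2: revealed 0 new [(none)] -> total=13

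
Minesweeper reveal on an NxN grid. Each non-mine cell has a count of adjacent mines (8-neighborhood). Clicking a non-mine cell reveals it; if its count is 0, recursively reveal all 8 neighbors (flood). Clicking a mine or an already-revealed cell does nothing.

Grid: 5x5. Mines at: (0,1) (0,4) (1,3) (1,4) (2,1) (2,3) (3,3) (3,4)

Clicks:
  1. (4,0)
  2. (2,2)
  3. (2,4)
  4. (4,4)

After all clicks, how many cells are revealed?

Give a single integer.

Click 1 (4,0) count=0: revealed 6 new [(3,0) (3,1) (3,2) (4,0) (4,1) (4,2)] -> total=6
Click 2 (2,2) count=4: revealed 1 new [(2,2)] -> total=7
Click 3 (2,4) count=5: revealed 1 new [(2,4)] -> total=8
Click 4 (4,4) count=2: revealed 1 new [(4,4)] -> total=9

Answer: 9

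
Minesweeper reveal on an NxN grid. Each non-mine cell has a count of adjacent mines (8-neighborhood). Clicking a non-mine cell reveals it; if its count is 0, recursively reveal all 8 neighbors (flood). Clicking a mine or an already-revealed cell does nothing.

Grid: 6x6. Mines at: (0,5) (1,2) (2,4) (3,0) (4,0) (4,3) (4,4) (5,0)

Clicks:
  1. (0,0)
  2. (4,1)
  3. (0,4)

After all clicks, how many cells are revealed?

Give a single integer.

Click 1 (0,0) count=0: revealed 6 new [(0,0) (0,1) (1,0) (1,1) (2,0) (2,1)] -> total=6
Click 2 (4,1) count=3: revealed 1 new [(4,1)] -> total=7
Click 3 (0,4) count=1: revealed 1 new [(0,4)] -> total=8

Answer: 8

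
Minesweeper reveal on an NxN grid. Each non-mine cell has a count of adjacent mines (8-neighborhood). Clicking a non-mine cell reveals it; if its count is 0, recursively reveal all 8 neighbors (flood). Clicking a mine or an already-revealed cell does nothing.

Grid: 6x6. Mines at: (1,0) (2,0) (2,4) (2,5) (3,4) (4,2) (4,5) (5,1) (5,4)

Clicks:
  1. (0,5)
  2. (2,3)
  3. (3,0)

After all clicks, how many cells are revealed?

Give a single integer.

Click 1 (0,5) count=0: revealed 16 new [(0,1) (0,2) (0,3) (0,4) (0,5) (1,1) (1,2) (1,3) (1,4) (1,5) (2,1) (2,2) (2,3) (3,1) (3,2) (3,3)] -> total=16
Click 2 (2,3) count=2: revealed 0 new [(none)] -> total=16
Click 3 (3,0) count=1: revealed 1 new [(3,0)] -> total=17

Answer: 17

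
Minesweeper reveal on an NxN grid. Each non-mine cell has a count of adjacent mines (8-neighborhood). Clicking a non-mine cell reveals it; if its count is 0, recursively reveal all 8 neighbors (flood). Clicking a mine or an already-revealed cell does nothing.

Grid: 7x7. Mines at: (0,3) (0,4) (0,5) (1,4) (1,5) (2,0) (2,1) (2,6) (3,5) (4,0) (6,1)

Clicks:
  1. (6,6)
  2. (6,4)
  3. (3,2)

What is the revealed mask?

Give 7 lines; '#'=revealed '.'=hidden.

Answer: .......
.......
..###..
.####..
.######
.######
..#####

Derivation:
Click 1 (6,6) count=0: revealed 24 new [(2,2) (2,3) (2,4) (3,1) (3,2) (3,3) (3,4) (4,1) (4,2) (4,3) (4,4) (4,5) (4,6) (5,1) (5,2) (5,3) (5,4) (5,5) (5,6) (6,2) (6,3) (6,4) (6,5) (6,6)] -> total=24
Click 2 (6,4) count=0: revealed 0 new [(none)] -> total=24
Click 3 (3,2) count=1: revealed 0 new [(none)] -> total=24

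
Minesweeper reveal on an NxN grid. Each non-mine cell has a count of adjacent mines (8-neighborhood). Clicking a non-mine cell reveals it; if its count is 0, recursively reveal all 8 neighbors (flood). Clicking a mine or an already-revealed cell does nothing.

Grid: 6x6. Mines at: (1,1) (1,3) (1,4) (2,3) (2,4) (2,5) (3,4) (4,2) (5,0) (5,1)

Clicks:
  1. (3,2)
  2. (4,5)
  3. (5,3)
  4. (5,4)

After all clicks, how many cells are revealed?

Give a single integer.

Click 1 (3,2) count=2: revealed 1 new [(3,2)] -> total=1
Click 2 (4,5) count=1: revealed 1 new [(4,5)] -> total=2
Click 3 (5,3) count=1: revealed 1 new [(5,3)] -> total=3
Click 4 (5,4) count=0: revealed 4 new [(4,3) (4,4) (5,4) (5,5)] -> total=7

Answer: 7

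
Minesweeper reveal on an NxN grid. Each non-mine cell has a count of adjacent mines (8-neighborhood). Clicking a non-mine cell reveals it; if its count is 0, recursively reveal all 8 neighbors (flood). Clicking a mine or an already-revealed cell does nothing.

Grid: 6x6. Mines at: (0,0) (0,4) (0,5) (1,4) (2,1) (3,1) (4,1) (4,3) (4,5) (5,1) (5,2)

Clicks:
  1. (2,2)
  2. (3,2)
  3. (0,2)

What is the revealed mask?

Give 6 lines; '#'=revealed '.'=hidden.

Click 1 (2,2) count=2: revealed 1 new [(2,2)] -> total=1
Click 2 (3,2) count=4: revealed 1 new [(3,2)] -> total=2
Click 3 (0,2) count=0: revealed 6 new [(0,1) (0,2) (0,3) (1,1) (1,2) (1,3)] -> total=8

Answer: .###..
.###..
..#...
..#...
......
......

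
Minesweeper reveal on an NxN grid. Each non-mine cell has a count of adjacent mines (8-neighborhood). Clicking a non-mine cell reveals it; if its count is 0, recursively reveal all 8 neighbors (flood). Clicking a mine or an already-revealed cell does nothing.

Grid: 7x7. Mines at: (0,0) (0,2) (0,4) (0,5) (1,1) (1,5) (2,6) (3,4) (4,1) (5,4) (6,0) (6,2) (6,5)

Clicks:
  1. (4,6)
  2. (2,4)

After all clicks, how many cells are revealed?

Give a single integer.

Answer: 7

Derivation:
Click 1 (4,6) count=0: revealed 6 new [(3,5) (3,6) (4,5) (4,6) (5,5) (5,6)] -> total=6
Click 2 (2,4) count=2: revealed 1 new [(2,4)] -> total=7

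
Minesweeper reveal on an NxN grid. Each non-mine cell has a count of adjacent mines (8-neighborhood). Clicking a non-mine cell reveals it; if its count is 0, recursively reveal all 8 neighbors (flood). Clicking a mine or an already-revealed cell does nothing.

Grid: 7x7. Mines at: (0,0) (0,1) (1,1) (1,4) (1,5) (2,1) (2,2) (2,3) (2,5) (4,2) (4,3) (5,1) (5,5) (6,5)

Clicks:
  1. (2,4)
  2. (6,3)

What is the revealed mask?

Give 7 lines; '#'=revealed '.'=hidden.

Answer: .......
.......
....#..
.......
.......
..###..
..###..

Derivation:
Click 1 (2,4) count=4: revealed 1 new [(2,4)] -> total=1
Click 2 (6,3) count=0: revealed 6 new [(5,2) (5,3) (5,4) (6,2) (6,3) (6,4)] -> total=7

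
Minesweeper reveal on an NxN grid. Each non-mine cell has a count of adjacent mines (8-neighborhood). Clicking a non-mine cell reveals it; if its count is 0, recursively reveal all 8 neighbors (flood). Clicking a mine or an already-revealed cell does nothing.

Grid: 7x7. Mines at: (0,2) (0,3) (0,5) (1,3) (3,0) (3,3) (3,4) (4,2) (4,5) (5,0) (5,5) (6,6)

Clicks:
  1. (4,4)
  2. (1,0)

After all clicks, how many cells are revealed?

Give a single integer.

Click 1 (4,4) count=4: revealed 1 new [(4,4)] -> total=1
Click 2 (1,0) count=0: revealed 6 new [(0,0) (0,1) (1,0) (1,1) (2,0) (2,1)] -> total=7

Answer: 7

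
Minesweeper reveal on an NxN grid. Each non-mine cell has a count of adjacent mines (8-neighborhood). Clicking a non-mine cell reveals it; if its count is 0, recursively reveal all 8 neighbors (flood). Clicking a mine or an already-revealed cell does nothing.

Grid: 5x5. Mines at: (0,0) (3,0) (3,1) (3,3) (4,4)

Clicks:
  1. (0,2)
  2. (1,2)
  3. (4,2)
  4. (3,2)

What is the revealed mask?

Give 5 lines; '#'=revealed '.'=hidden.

Answer: .####
.####
.####
..#..
..#..

Derivation:
Click 1 (0,2) count=0: revealed 12 new [(0,1) (0,2) (0,3) (0,4) (1,1) (1,2) (1,3) (1,4) (2,1) (2,2) (2,3) (2,4)] -> total=12
Click 2 (1,2) count=0: revealed 0 new [(none)] -> total=12
Click 3 (4,2) count=2: revealed 1 new [(4,2)] -> total=13
Click 4 (3,2) count=2: revealed 1 new [(3,2)] -> total=14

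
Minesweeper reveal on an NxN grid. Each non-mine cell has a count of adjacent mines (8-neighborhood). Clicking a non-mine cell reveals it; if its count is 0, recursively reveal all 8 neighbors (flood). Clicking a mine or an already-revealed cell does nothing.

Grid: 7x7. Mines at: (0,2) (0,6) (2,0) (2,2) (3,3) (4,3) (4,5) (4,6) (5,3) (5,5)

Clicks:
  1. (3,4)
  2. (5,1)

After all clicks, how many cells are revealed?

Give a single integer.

Click 1 (3,4) count=3: revealed 1 new [(3,4)] -> total=1
Click 2 (5,1) count=0: revealed 12 new [(3,0) (3,1) (3,2) (4,0) (4,1) (4,2) (5,0) (5,1) (5,2) (6,0) (6,1) (6,2)] -> total=13

Answer: 13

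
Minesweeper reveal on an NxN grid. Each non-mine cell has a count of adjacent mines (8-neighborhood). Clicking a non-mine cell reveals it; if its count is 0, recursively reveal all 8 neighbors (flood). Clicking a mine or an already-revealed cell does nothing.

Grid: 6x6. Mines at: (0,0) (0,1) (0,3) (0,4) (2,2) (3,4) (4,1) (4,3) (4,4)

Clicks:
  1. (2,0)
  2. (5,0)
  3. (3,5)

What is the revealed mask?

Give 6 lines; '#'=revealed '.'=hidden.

Answer: ......
##....
##....
##...#
......
#.....

Derivation:
Click 1 (2,0) count=0: revealed 6 new [(1,0) (1,1) (2,0) (2,1) (3,0) (3,1)] -> total=6
Click 2 (5,0) count=1: revealed 1 new [(5,0)] -> total=7
Click 3 (3,5) count=2: revealed 1 new [(3,5)] -> total=8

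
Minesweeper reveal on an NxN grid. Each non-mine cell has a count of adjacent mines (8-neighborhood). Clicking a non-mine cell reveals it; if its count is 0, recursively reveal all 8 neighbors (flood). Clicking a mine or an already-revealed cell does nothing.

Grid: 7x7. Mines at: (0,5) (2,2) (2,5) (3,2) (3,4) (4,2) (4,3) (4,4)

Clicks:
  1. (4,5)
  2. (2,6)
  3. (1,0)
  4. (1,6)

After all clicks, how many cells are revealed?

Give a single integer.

Answer: 36

Derivation:
Click 1 (4,5) count=2: revealed 1 new [(4,5)] -> total=1
Click 2 (2,6) count=1: revealed 1 new [(2,6)] -> total=2
Click 3 (1,0) count=0: revealed 33 new [(0,0) (0,1) (0,2) (0,3) (0,4) (1,0) (1,1) (1,2) (1,3) (1,4) (2,0) (2,1) (3,0) (3,1) (3,5) (3,6) (4,0) (4,1) (4,6) (5,0) (5,1) (5,2) (5,3) (5,4) (5,5) (5,6) (6,0) (6,1) (6,2) (6,3) (6,4) (6,5) (6,6)] -> total=35
Click 4 (1,6) count=2: revealed 1 new [(1,6)] -> total=36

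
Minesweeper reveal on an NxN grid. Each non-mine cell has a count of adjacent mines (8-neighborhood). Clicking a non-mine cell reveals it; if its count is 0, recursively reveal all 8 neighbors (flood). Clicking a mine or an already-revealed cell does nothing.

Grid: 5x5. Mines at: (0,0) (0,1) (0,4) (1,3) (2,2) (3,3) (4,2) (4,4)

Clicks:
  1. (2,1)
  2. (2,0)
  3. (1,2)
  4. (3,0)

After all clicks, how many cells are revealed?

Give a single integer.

Answer: 9

Derivation:
Click 1 (2,1) count=1: revealed 1 new [(2,1)] -> total=1
Click 2 (2,0) count=0: revealed 7 new [(1,0) (1,1) (2,0) (3,0) (3,1) (4,0) (4,1)] -> total=8
Click 3 (1,2) count=3: revealed 1 new [(1,2)] -> total=9
Click 4 (3,0) count=0: revealed 0 new [(none)] -> total=9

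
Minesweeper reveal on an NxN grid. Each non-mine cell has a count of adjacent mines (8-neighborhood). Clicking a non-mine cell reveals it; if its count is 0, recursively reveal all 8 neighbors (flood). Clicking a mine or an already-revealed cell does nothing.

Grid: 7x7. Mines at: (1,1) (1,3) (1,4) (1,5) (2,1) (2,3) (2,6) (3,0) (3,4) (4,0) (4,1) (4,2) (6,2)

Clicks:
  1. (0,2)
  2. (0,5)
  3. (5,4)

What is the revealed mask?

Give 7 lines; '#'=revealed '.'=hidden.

Answer: ..#..#.
.......
.......
.....##
...####
...####
...####

Derivation:
Click 1 (0,2) count=2: revealed 1 new [(0,2)] -> total=1
Click 2 (0,5) count=2: revealed 1 new [(0,5)] -> total=2
Click 3 (5,4) count=0: revealed 14 new [(3,5) (3,6) (4,3) (4,4) (4,5) (4,6) (5,3) (5,4) (5,5) (5,6) (6,3) (6,4) (6,5) (6,6)] -> total=16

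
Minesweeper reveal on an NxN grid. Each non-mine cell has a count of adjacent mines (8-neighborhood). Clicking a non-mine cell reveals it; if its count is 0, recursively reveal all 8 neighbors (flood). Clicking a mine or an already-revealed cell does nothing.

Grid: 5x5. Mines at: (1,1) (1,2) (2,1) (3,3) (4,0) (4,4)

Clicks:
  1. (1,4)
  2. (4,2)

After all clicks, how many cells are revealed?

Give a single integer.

Answer: 7

Derivation:
Click 1 (1,4) count=0: revealed 6 new [(0,3) (0,4) (1,3) (1,4) (2,3) (2,4)] -> total=6
Click 2 (4,2) count=1: revealed 1 new [(4,2)] -> total=7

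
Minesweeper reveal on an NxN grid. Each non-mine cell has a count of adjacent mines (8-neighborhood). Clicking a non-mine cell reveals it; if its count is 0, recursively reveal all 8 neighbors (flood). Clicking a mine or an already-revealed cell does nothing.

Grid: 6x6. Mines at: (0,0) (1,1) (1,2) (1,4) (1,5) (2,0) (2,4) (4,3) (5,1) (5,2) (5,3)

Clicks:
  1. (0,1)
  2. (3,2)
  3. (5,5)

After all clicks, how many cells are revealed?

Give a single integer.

Click 1 (0,1) count=3: revealed 1 new [(0,1)] -> total=1
Click 2 (3,2) count=1: revealed 1 new [(3,2)] -> total=2
Click 3 (5,5) count=0: revealed 6 new [(3,4) (3,5) (4,4) (4,5) (5,4) (5,5)] -> total=8

Answer: 8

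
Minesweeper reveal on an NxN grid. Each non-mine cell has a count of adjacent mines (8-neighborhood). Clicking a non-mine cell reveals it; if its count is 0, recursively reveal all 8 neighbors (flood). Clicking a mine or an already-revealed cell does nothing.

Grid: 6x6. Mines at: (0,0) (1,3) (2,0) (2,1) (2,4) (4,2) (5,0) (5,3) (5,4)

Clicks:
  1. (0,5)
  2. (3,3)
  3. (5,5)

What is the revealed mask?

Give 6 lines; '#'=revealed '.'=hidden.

Click 1 (0,5) count=0: revealed 4 new [(0,4) (0,5) (1,4) (1,5)] -> total=4
Click 2 (3,3) count=2: revealed 1 new [(3,3)] -> total=5
Click 3 (5,5) count=1: revealed 1 new [(5,5)] -> total=6

Answer: ....##
....##
......
...#..
......
.....#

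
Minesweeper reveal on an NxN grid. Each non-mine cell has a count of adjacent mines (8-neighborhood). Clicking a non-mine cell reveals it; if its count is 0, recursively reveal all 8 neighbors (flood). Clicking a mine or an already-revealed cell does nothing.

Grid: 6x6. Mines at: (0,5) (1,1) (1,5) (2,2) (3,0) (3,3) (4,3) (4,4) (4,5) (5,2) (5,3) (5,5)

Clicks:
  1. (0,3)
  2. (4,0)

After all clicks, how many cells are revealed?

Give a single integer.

Click 1 (0,3) count=0: revealed 6 new [(0,2) (0,3) (0,4) (1,2) (1,3) (1,4)] -> total=6
Click 2 (4,0) count=1: revealed 1 new [(4,0)] -> total=7

Answer: 7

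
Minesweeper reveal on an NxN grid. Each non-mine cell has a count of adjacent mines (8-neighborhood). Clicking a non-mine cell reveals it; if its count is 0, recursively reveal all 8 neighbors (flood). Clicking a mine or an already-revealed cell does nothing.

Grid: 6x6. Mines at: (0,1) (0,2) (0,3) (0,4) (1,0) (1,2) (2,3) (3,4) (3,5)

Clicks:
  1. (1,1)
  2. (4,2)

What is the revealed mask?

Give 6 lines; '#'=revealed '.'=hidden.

Answer: ......
.#....
###...
####..
######
######

Derivation:
Click 1 (1,1) count=4: revealed 1 new [(1,1)] -> total=1
Click 2 (4,2) count=0: revealed 19 new [(2,0) (2,1) (2,2) (3,0) (3,1) (3,2) (3,3) (4,0) (4,1) (4,2) (4,3) (4,4) (4,5) (5,0) (5,1) (5,2) (5,3) (5,4) (5,5)] -> total=20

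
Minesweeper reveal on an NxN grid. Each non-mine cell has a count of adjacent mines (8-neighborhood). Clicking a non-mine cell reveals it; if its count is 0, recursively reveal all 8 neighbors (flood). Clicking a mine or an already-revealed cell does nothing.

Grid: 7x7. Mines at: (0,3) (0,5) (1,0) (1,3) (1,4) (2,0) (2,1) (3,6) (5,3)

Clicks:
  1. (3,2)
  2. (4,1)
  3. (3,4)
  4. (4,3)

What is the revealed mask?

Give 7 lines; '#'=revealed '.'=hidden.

Answer: .......
.......
..####.
######.
######.
###....
###....

Derivation:
Click 1 (3,2) count=1: revealed 1 new [(3,2)] -> total=1
Click 2 (4,1) count=0: revealed 11 new [(3,0) (3,1) (4,0) (4,1) (4,2) (5,0) (5,1) (5,2) (6,0) (6,1) (6,2)] -> total=12
Click 3 (3,4) count=0: revealed 10 new [(2,2) (2,3) (2,4) (2,5) (3,3) (3,4) (3,5) (4,3) (4,4) (4,5)] -> total=22
Click 4 (4,3) count=1: revealed 0 new [(none)] -> total=22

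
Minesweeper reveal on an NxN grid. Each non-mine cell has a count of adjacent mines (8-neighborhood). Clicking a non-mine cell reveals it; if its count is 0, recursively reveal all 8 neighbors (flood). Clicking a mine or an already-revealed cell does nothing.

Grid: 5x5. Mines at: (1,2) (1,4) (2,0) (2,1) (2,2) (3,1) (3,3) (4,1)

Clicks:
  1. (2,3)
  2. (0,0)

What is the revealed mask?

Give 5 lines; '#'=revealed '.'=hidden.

Answer: ##...
##...
...#.
.....
.....

Derivation:
Click 1 (2,3) count=4: revealed 1 new [(2,3)] -> total=1
Click 2 (0,0) count=0: revealed 4 new [(0,0) (0,1) (1,0) (1,1)] -> total=5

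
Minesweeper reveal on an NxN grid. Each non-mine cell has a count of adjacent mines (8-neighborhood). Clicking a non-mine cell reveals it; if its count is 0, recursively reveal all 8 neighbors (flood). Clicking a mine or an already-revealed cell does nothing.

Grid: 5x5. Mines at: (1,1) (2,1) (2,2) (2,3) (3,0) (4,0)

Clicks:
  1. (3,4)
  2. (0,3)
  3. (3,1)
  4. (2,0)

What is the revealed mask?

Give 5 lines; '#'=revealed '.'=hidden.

Click 1 (3,4) count=1: revealed 1 new [(3,4)] -> total=1
Click 2 (0,3) count=0: revealed 6 new [(0,2) (0,3) (0,4) (1,2) (1,3) (1,4)] -> total=7
Click 3 (3,1) count=4: revealed 1 new [(3,1)] -> total=8
Click 4 (2,0) count=3: revealed 1 new [(2,0)] -> total=9

Answer: ..###
..###
#....
.#..#
.....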